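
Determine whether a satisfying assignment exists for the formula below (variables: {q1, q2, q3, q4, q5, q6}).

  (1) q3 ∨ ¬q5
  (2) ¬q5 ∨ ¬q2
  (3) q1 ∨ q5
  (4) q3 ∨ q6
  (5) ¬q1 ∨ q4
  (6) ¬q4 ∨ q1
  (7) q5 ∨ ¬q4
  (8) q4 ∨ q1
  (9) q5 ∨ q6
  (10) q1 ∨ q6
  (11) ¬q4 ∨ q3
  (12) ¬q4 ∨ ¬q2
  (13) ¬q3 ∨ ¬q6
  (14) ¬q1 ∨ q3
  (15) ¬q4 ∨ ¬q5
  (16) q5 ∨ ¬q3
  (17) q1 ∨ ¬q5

Try q3 = True.
Unit clause (¬q6) forces q6 = False.
Unit clause (q5) forces q5 = True.
Unit clause (¬q2) forces q2 = False.
Unit clause (q1) forces q1 = True.
Unit clause (q4) forces q4 = True.
But (¬q4) is also a unit clause — contradiction.
So q3 must be the other value — set q3 = False.
Unit clause (¬q5) forces q5 = False.
Unit clause (q1) forces q1 = True.
But (¬q1) is also a unit clause — contradiction.
Either choice for q3 ends in contradiction.
No assignment satisfies every clause.

No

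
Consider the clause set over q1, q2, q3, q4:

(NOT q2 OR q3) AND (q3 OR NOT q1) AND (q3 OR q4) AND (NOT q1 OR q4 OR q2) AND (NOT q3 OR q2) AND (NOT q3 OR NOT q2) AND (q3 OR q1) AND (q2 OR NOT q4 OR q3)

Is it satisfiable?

Branch on q2: set q2 = false.
Unit clause (NOT q3) forces q3 = false.
Unit clause (NOT q1) forces q1 = false.
Now (q1) is unsatisfied and unit — conflict.
Undo q2 and try q2 = true.
Unit clause (q3) forces q3 = true.
Now (NOT q3) is unsatisfied and unit — conflict.
Either choice for q2 ends in contradiction.
No assignment satisfies every clause.

Unsatisfiable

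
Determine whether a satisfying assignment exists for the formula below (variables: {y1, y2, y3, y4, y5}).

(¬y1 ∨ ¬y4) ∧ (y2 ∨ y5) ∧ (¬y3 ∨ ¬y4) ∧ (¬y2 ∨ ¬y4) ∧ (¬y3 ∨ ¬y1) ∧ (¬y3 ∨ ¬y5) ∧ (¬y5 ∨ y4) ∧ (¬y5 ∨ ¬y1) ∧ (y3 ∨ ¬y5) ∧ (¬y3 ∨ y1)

Yes

Branch on y1: set y1 = True.
Unit clause (¬y4) forces y4 = False.
Unit clause (¬y3) forces y3 = False.
Unit clause (¬y5) forces y5 = False.
Unit clause (y2) forces y2 = True.
All clauses are satisfied.
A satisfying assignment: y1 ↦ True, y2 ↦ True, y3 ↦ False, y4 ↦ False, y5 ↦ False.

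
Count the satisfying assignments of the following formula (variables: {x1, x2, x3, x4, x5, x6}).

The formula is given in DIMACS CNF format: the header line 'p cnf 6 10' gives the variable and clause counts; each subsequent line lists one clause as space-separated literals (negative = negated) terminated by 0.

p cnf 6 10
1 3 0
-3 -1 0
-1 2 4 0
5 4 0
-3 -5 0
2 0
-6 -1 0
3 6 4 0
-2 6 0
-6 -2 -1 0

There are 2^6 = 64 truth assignments over (x1, x2, x3, x4, x5, x6).
Split on x5. With x5 = True, the clauses containing x5 are satisfied and ¬x5 drops from the rest; 0 of the 2^5 = 32 assignments to the other variables satisfy what remains.
With x5 = False, by the same count on the reduced clause set, 1 assignment works.
Total: 0 + 1 = 1.

1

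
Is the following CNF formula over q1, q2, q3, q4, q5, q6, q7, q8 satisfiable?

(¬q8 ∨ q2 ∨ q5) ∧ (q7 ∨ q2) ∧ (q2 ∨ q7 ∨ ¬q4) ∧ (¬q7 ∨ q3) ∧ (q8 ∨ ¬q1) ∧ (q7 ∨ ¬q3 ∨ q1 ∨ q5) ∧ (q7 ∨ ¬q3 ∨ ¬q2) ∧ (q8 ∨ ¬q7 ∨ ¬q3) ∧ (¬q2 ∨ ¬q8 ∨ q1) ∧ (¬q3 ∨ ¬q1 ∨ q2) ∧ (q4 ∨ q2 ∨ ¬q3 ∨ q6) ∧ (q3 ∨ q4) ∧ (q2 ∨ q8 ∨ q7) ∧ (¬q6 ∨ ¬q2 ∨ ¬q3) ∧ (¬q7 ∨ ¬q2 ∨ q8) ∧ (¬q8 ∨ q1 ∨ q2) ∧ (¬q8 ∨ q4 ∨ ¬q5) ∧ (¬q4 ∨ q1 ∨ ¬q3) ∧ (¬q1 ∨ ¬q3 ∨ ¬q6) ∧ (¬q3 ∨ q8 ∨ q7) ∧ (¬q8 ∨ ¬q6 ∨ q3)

Branch on q7: set q7 = True.
The clause (q3) is unit, so q3 = True.
The clause (q8) is unit, so q8 = True.
Branch on q2: set q2 = True.
The clause (q1) is unit, so q1 = True.
The clause (¬q6) is unit, so q6 = False.
Branch on q4: set q4 = True.
No clause remains; q5 is free.
A satisfying assignment: q1=True,  q2=True,  q3=True,  q4=True,  q5=False,  q6=False,  q7=True,  q8=True.

Yes, satisfiable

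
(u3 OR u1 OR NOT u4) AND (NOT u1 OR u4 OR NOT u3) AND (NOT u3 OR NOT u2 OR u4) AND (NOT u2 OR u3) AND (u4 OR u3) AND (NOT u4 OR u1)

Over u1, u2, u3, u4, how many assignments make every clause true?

4

There are 2^4 = 16 truth assignments over (u1, u2, u3, u4).
Split on u4. With u4 = true, the clauses containing u4 are satisfied and NOT u4 drops from the rest; 3 of the 2^3 = 8 assignments to the other variables satisfy what remains.
With u4 = false, by the same count on the reduced clause set, 1 assignment works.
(One model: u1=F, u2=F, u3=T, u4=F.)
Total: 3 + 1 = 4.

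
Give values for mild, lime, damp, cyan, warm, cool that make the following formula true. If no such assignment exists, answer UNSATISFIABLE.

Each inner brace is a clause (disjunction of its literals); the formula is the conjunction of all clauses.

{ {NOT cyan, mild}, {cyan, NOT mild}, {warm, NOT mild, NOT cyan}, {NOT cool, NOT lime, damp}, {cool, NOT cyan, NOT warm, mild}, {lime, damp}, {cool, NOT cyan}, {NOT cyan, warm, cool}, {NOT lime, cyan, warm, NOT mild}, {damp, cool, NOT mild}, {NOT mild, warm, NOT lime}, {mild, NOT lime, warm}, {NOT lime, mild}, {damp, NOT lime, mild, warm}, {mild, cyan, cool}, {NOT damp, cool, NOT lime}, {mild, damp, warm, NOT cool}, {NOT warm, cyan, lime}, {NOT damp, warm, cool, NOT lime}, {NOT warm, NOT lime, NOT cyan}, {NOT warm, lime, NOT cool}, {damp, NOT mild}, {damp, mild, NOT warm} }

mild=false; lime=false; damp=true; cyan=false; warm=false; cool=true

Suppose cyan = false.
The clause (NOT mild) is unit, so mild = false.
The clause (NOT lime) is unit, so lime = false.
The clause (damp) is unit, so damp = true.
The clause (cool) is unit, so cool = true.
The clause (NOT warm) is unit, so warm = false.
All clauses are satisfied.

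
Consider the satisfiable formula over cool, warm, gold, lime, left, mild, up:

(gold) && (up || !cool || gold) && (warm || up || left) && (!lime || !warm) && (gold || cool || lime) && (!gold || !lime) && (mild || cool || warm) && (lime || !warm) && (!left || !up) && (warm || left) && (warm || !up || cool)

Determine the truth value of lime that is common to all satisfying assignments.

False

Suppose lime = true.
Unit clause (gold) forces gold = true.
That conflicts with the unit clause (!gold).
So every satisfying assignment has lime = False.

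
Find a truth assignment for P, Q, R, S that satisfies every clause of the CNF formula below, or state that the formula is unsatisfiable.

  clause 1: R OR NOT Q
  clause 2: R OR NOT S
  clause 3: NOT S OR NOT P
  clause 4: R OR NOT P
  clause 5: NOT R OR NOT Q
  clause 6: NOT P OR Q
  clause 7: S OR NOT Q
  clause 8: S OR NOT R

Suppose R = false.
Unit clause (NOT Q) forces Q = false.
Unit clause (NOT S) forces S = false.
Unit clause (NOT P) forces P = false.
All clauses are satisfied.

P: false; Q: false; R: false; S: false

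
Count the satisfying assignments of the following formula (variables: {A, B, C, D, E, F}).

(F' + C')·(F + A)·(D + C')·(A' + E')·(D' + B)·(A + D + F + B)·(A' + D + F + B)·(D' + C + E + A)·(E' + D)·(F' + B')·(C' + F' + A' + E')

5

There are 2^6 = 64 truth assignments over (A, B, C, D, E, F).
Split on F. With F = 1, the clauses containing F are satisfied and F' drops from the rest; 2 of the 2^5 = 32 assignments to the other variables satisfy what remains.
With F = 0, by the same count on the reduced clause set, 3 assignments work.
(One model: A=F, B=F, C=F, D=F, E=F, F=T.)
Total: 2 + 3 = 5.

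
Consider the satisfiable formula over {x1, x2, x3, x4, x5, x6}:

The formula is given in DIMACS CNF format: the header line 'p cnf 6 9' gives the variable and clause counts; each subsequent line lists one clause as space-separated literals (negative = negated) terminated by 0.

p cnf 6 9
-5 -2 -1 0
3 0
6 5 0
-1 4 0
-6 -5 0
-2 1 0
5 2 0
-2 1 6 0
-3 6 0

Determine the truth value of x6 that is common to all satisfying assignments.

Suppose x6 = False.
Unit clause (x3) forces x3 = True.
But (¬x3) is also a unit clause — contradiction.
So every satisfying assignment has x6 = True.

True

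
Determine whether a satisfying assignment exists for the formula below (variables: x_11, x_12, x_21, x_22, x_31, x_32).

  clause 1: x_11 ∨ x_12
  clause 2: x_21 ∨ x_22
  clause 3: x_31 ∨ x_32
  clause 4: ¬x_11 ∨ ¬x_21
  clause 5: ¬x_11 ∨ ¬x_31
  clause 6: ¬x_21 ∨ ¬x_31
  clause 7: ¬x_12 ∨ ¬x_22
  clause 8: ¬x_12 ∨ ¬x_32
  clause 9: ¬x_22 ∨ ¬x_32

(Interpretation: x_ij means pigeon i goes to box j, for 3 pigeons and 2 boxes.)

Unsatisfiable

Branch on x_11: set x_11 = True.
The clause (¬x_21) is unit, so x_21 = False.
The clause (x_22) is unit, so x_22 = True.
The clause (¬x_31) is unit, so x_31 = False.
The clause (x_32) is unit, so x_32 = True.
But (¬x_32) is also a unit clause — contradiction.
Backtrack on x_11: now try x_11 = False.
The clause (x_12) is unit, so x_12 = True.
The clause (¬x_22) is unit, so x_22 = False.
The clause (x_21) is unit, so x_21 = True.
The clause (¬x_31) is unit, so x_31 = False.
The clause (x_32) is unit, so x_32 = True.
But (¬x_32) is also a unit clause — contradiction.
Neither x_11 = True nor x_11 = False works.
No assignment satisfies every clause.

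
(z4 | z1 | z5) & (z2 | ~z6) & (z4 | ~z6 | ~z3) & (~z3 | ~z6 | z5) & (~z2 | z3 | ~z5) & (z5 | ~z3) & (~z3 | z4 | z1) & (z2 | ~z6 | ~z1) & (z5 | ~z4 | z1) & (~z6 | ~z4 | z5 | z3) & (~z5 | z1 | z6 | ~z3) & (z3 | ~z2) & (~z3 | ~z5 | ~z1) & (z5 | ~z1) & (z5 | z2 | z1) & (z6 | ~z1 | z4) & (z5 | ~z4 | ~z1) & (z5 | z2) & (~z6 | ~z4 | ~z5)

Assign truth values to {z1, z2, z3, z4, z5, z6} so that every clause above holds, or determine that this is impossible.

Suppose z2 = 0.
(~z6) alone gives z6 = 0.
(z5) alone gives z5 = 1.
Suppose z1 = 0.
(~z3) alone gives z3 = 0.
All clauses hold; z4 can take either value.

z1=0, z2=0, z3=0, z4=0, z5=1, z6=0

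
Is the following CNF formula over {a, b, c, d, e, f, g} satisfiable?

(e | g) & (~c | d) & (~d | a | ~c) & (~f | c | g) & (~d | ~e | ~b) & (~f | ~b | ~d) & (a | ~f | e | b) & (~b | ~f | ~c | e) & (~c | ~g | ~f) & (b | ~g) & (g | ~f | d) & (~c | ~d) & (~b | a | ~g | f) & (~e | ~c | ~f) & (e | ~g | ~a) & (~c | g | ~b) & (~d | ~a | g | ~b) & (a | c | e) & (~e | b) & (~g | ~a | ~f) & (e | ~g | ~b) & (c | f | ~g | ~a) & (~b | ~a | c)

Suppose e = 1.
The clause (b) is unit, so b = 1.
The clause (~d) is unit, so d = 0.
The clause (~c) is unit, so c = 0.
The clause (~a) is unit, so a = 0.
Suppose f = 1.
The clause (g) is unit, so g = 1.
This assignment satisfies each clause.
A satisfying assignment: a=0, b=1, c=0, d=0, e=1, f=1, g=1.

Yes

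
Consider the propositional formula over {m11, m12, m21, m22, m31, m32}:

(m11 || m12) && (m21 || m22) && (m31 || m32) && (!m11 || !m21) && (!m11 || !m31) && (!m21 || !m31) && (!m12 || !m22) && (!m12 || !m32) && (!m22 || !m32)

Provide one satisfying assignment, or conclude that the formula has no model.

UNSATISFIABLE

Case m11 = true:
The clause (!m21) is unit, so m21 = false.
The clause (m22) is unit, so m22 = true.
The clause (!m31) is unit, so m31 = false.
The clause (m32) is unit, so m32 = true.
That conflicts with the unit clause (!m32).
Backtrack on m11: now try m11 = false.
The clause (m12) is unit, so m12 = true.
The clause (!m22) is unit, so m22 = false.
The clause (m21) is unit, so m21 = true.
The clause (!m31) is unit, so m31 = false.
The clause (m32) is unit, so m32 = true.
That conflicts with the unit clause (!m32).
Both values of m11 lead to a conflict.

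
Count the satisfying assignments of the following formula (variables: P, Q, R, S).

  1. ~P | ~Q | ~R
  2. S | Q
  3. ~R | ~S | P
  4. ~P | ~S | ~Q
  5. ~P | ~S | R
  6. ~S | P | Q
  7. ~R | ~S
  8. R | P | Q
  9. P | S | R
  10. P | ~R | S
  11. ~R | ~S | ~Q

2

There are 2^4 = 16 truth assignments over (P, Q, R, S).
Split on S. With S = 1, the clauses containing S are satisfied and ~S drops from the rest; 1 of the 2^3 = 8 assignments to the other variables satisfy what remains.
With S = 0, by the same count on the reduced clause set, 1 assignment works.
(One model: P=F, Q=T, R=F, S=T.)
Total: 1 + 1 = 2.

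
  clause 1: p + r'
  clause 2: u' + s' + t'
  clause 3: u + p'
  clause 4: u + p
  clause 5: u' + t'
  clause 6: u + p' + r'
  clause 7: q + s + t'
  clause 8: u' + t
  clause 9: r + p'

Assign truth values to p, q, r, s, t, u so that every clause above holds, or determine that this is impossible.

Suppose p = 1.
The clause (u) is unit, so u = 1.
The clause (t') is unit, so t = 0.
That conflicts with the unit clause (t).
So p must be the other value — set p = 0.
The clause (r') is unit, so r = 0.
The clause (u) is unit, so u = 1.
The clause (t') is unit, so t = 0.
That conflicts with the unit clause (t).
Either choice for p ends in contradiction.

UNSATISFIABLE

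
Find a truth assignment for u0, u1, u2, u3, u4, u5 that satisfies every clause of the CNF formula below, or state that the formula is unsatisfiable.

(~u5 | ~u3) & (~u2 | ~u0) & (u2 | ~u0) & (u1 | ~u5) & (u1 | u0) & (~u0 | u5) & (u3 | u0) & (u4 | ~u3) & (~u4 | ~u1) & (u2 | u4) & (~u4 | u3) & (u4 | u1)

UNSATISFIABLE

Case u5 = 0:
Unit clause (~u0) forces u0 = 0.
Unit clause (u1) forces u1 = 1.
Unit clause (u3) forces u3 = 1.
Unit clause (u4) forces u4 = 1.
Now (~u4) is unsatisfied and unit — conflict.
So u5 must be the other value — set u5 = 1.
Unit clause (~u3) forces u3 = 0.
Unit clause (u1) forces u1 = 1.
Unit clause (u0) forces u0 = 1.
Unit clause (~u2) forces u2 = 0.
Now (u2) is unsatisfied and unit — conflict.
Neither u5 = 1 nor u5 = 0 works.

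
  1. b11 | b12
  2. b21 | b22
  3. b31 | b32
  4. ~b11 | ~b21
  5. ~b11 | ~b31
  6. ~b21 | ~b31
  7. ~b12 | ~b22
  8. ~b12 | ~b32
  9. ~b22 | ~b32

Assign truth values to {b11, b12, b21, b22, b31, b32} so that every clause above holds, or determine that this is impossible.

UNSATISFIABLE

Case b11 = 1:
Unit clause (~b21) forces b21 = 0.
Unit clause (b22) forces b22 = 1.
Unit clause (~b31) forces b31 = 0.
Unit clause (b32) forces b32 = 1.
But (~b32) is also a unit clause — contradiction.
That branch fails; take b11 = 0 instead.
Unit clause (b12) forces b12 = 1.
Unit clause (~b22) forces b22 = 0.
Unit clause (b21) forces b21 = 1.
Unit clause (~b31) forces b31 = 0.
Unit clause (b32) forces b32 = 1.
But (~b32) is also a unit clause — contradiction.
Both values of b11 lead to a conflict.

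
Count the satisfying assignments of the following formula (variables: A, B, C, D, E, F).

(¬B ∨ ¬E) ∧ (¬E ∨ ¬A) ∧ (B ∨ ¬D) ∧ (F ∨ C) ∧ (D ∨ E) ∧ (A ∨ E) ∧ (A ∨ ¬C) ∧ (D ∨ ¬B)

There are 2^6 = 64 truth assignments over (A, B, C, D, E, F).
Split on B. With B = True, the clauses containing B are satisfied and ¬B drops from the rest; 3 of the 2^5 = 32 assignments to the other variables satisfy what remains.
With B = False, by the same count on the reduced clause set, 1 assignment works.
(One model: A=F, B=F, C=F, D=F, E=T, F=T.)
Total: 3 + 1 = 4.

4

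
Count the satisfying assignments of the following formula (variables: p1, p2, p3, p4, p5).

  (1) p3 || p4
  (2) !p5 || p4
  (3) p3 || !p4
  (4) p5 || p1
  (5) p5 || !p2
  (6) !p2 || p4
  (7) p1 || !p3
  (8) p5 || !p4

There are 2^5 = 32 truth assignments over (p1, p2, p3, p4, p5).
Split on p3. With p3 = true, the clauses containing p3 are satisfied and !p3 drops from the rest; 3 of the 2^4 = 16 assignments to the other variables satisfy what remains.
With p3 = false, by the same count on the reduced clause set, 0 assignments work.
(One model: p1=T, p2=F, p3=T, p4=F, p5=F.)
Total: 3 + 0 = 3.

3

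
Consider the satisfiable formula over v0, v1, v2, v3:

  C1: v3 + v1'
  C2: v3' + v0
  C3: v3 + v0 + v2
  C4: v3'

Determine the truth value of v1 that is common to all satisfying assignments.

Suppose v1 = 1.
The clause (v3) is unit, so v3 = 1.
But (v3') is also a unit clause — contradiction.
So every satisfying assignment has v1 = False.

False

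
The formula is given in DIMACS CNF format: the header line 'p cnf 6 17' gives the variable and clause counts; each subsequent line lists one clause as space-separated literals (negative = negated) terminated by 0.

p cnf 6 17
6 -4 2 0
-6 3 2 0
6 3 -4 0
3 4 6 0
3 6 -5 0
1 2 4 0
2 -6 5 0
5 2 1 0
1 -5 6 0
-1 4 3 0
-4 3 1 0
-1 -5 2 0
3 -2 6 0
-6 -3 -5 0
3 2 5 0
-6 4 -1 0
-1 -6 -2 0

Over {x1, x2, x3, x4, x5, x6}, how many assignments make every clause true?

11

There are 2^6 = 64 truth assignments over (x1, x2, x3, x4, x5, x6).
Split on x2. With x2 = True, the clauses containing x2 are satisfied and ¬x2 drops from the rest; 10 of the 2^5 = 32 assignments to the other variables satisfy what remains.
With x2 = False, by the same count on the reduced clause set, 1 assignment works.
(One model: x1=F, x2=T, x3=F, x4=F, x5=F, x6=T.)
Total: 10 + 1 = 11.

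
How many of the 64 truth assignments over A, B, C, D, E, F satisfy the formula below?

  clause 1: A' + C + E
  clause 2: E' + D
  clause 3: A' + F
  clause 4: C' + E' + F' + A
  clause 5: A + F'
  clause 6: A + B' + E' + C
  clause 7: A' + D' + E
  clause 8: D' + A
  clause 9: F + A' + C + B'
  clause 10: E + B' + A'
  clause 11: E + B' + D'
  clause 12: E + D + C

7

There are 2^6 = 64 truth assignments over (A, B, C, D, E, F).
Split on C. With C = 1, the clauses containing C are satisfied and C' drops from the rest; 5 of the 2^5 = 32 assignments to the other variables satisfy what remains.
With C = 0, by the same count on the reduced clause set, 2 assignments work.
(One model: A=F, B=F, C=T, D=F, E=F, F=F.)
Total: 5 + 2 = 7.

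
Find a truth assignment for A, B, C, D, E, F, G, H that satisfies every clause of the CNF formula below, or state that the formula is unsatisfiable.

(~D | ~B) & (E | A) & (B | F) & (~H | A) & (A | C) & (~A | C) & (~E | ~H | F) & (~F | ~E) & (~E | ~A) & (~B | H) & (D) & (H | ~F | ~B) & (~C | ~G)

From the singleton clause (D), D = 1.
From the singleton clause (~B), B = 0.
From the singleton clause (F), F = 1.
From the singleton clause (~E), E = 0.
From the singleton clause (A), A = 1.
From the singleton clause (C), C = 1.
From the singleton clause (~G), G = 0.
No clause remains; H is free.

A: 1; B: 0; C: 1; D: 1; E: 0; F: 1; G: 0; H: 0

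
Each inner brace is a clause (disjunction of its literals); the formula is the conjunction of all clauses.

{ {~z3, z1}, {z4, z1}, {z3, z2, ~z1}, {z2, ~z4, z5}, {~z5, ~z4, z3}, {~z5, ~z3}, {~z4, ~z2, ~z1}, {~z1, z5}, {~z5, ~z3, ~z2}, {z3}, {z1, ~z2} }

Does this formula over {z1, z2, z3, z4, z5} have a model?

The clause (z3) is unit, so z3 = 1.
The clause (z1) is unit, so z1 = 1.
The clause (~z5) is unit, so z5 = 0.
But (z5) is also a unit clause — contradiction.
No assignment satisfies every clause.

Unsatisfiable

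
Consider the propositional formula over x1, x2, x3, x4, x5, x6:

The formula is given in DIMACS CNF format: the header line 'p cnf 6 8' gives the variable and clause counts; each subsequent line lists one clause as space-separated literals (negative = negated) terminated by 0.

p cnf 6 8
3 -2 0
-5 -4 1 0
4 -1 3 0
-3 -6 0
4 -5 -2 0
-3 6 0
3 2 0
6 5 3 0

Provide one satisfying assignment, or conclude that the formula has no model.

UNSATISFIABLE

Branch on x3: set x3 = True.
From the singleton clause (¬x6), x6 = False.
But (x6) is also a unit clause — contradiction.
Undo x3 and try x3 = False.
From the singleton clause (¬x2), x2 = False.
But (x2) is also a unit clause — contradiction.
Either choice for x3 ends in contradiction.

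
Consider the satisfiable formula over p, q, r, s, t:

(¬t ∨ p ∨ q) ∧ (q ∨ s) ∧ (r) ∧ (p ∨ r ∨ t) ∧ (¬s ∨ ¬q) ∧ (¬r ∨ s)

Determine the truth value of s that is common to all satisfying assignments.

True

Suppose s = False.
The clause (q) is unit, so q = True.
The clause (r) is unit, so r = True.
That conflicts with the unit clause (¬r).
So every satisfying assignment has s = True.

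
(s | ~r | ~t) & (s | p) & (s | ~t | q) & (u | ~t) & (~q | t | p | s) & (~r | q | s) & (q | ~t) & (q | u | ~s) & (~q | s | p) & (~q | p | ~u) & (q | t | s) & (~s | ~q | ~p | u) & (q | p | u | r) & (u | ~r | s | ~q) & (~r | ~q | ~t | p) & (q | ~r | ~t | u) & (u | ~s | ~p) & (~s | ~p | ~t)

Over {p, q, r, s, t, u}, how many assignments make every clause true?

12

There are 2^6 = 64 truth assignments over (p, q, r, s, t, u).
Split on u. With u = 1, the clauses containing u are satisfied and ~u drops from the rest; 9 of the 2^5 = 32 assignments to the other variables satisfy what remains.
With u = 0, by the same count on the reduced clause set, 3 assignments work.
Total: 9 + 3 = 12.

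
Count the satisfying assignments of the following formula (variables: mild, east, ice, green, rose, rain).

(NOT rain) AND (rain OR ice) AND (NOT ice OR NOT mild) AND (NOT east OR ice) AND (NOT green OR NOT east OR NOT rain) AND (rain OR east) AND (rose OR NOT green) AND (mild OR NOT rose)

There are 2^6 = 64 truth assignments over (mild, east, ice, green, rose, rain).
Split on green. With green = true, the clauses containing green are satisfied and NOT green drops from the rest; 0 of the 2^5 = 32 assignments to the other variables satisfy what remains.
With green = false, by the same count on the reduced clause set, 1 assignment works.
(One model: mild=F, east=T, ice=T, green=F, rose=F, rain=F.)
Total: 0 + 1 = 1.

1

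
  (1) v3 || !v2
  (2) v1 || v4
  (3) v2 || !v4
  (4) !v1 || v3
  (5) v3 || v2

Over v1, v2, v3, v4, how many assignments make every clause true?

There are 2^4 = 16 truth assignments over (v1, v2, v3, v4).
Check each against the 5 clauses (columns in the order v1, v2, v3, v4):
  F F F F  ✗ fails (v1 || v4)
  F F F T  ✗ fails (v2 || !v4)
  F F T F  ✗ fails (v1 || v4)
  F F T T  ✗ fails (v2 || !v4)
  F T F F  ✗ fails (v3 || !v2)
  F T F T  ✗ fails (v3 || !v2)
  F T T F  ✗ fails (v1 || v4)
  F T T T  ✓ satisfies all
  T F F F  ✗ fails (!v1 || v3)
  T F F T  ✗ fails (v2 || !v4)
  T F T F  ✓ satisfies all
  T F T T  ✗ fails (v2 || !v4)
  T T F F  ✗ fails (v3 || !v2)
  T T F T  ✗ fails (v3 || !v2)
  T T T F  ✓ satisfies all
  T T T T  ✓ satisfies all
4 of the 16 rows are models.

4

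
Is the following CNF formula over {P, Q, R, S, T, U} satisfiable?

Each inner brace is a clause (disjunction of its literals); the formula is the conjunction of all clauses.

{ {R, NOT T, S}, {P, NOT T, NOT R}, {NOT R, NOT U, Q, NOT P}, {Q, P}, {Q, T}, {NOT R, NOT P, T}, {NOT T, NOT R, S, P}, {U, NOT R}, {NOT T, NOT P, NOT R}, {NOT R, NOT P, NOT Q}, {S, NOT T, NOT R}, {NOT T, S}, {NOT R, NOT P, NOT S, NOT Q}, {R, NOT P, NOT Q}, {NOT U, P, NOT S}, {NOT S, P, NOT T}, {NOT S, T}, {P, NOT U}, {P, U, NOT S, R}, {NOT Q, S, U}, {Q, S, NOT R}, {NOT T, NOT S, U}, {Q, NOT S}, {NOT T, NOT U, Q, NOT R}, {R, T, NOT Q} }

Try Q = true.
Try U = true.
(P) alone gives P = true.
(NOT R) alone gives R = false.
But (R) is also a unit clause — contradiction.
Backtrack on U: now try U = false.
(NOT R) alone gives R = false.
(NOT P) alone gives P = false.
(NOT S) alone gives S = false.
But (S) is also a unit clause — contradiction.
Either choice for U ends in contradiction.
Backtrack on Q: now try Q = false.
(P) alone gives P = true.
(T) alone gives T = true.
(NOT R) alone gives R = false.
(S) alone gives S = true.
But (NOT S) is also a unit clause — contradiction.
Either choice for Q ends in contradiction.
No assignment satisfies every clause.

No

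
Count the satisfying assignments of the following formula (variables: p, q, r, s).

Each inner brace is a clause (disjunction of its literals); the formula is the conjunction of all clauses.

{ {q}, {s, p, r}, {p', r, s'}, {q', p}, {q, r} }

There are 2^4 = 16 truth assignments over (p, q, r, s).
Split on r. With r = 1, the clauses containing r are satisfied and r' drops from the rest; 2 of the 2^3 = 8 assignments to the other variables satisfy what remains.
With r = 0, by the same count on the reduced clause set, 1 assignment works.
(One model: p=T, q=T, r=F, s=F.)
Total: 2 + 1 = 3.

3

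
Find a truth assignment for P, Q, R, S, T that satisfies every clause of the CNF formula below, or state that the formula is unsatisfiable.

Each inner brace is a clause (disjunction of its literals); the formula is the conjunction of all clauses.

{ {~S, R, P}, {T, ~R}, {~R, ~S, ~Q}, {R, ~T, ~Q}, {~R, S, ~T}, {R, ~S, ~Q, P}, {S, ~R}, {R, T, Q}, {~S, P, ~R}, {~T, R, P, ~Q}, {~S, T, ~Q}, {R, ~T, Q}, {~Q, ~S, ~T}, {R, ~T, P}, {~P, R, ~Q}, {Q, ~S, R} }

P=0; Q=1; R=0; S=0; T=0

Try T = 0.
From the singleton clause (~R), R = 0.
From the singleton clause (Q), Q = 1.
From the singleton clause (~S), S = 0.
From the singleton clause (~P), P = 0.
Every clause now holds.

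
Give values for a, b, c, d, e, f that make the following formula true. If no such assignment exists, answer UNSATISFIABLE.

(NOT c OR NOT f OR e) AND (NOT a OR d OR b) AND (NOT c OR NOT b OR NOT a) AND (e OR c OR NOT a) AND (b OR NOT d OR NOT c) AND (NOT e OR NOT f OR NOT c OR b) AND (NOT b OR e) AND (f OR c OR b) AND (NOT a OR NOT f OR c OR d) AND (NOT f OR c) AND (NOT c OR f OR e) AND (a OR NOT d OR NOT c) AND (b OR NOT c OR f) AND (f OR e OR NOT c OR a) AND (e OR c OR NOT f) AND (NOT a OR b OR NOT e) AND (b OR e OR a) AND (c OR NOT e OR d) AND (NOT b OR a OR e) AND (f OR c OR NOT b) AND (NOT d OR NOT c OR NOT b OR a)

a ↦ false, b ↦ true, c ↦ true, d ↦ false, e ↦ true, f ↦ false

Try b = true.
From the singleton clause (e), e = true.
Try c = true.
From the singleton clause (NOT a), a = false.
From the singleton clause (NOT d), d = false.
Every clause is now satisfied; f is unconstrained.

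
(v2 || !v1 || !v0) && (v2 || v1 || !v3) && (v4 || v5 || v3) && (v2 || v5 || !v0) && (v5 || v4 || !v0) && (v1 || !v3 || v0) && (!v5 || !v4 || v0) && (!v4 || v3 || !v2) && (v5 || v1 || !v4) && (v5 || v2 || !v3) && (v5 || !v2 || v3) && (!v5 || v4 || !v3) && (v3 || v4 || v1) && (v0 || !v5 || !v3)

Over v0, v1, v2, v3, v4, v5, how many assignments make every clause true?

10

There are 2^6 = 64 truth assignments over (v0, v1, v2, v3, v4, v5).
Split on v4. With v4 = true, the clauses containing v4 are satisfied and !v4 drops from the rest; 6 of the 2^5 = 32 assignments to the other variables satisfy what remains.
With v4 = false, by the same count on the reduced clause set, 4 assignments work.
(One model: v0=F, v1=T, v2=F, v3=F, v4=F, v5=T.)
Total: 6 + 4 = 10.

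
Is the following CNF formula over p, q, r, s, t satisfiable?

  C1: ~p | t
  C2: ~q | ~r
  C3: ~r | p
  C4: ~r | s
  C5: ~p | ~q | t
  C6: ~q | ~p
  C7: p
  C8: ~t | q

Unsatisfiable

From the singleton clause (p), p = 1.
From the singleton clause (t), t = 1.
From the singleton clause (~q), q = 0.
Now (q) is unsatisfied and unit — conflict.
No assignment satisfies every clause.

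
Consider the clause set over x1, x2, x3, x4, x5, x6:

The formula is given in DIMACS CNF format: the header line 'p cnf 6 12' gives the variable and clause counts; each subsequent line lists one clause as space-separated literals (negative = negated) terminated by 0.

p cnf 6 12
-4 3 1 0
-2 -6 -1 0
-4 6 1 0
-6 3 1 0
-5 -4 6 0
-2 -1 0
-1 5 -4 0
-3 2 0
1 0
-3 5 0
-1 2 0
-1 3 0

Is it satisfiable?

No

From the singleton clause (x1), x1 = True.
From the singleton clause (¬x2), x2 = False.
But (x2) is also a unit clause — contradiction.
No assignment satisfies every clause.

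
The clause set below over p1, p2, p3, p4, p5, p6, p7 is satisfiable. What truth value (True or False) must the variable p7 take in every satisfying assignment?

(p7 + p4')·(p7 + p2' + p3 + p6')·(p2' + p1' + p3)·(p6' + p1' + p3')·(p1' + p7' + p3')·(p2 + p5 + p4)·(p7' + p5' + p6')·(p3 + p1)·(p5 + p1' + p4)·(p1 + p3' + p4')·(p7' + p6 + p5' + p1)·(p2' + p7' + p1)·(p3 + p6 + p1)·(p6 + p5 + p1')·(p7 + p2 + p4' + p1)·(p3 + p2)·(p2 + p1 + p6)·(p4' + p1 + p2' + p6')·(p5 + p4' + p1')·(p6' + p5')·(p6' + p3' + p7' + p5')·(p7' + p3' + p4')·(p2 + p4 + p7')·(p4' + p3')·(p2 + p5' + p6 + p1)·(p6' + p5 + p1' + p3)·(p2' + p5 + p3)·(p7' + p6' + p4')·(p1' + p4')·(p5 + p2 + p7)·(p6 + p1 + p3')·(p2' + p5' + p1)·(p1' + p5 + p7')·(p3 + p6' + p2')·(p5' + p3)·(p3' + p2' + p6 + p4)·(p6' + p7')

False

Suppose p7 = 1.
(p6') alone gives p6 = 0.
Try p1 = 0.
(p3) alone gives p3 = 1.
But (p3') is also a unit clause — contradiction.
Undo p1 and try p1 = 1.
(p3') alone gives p3 = 0.
(p2') alone gives p2 = 0.
But (p2) is also a unit clause — contradiction.
Both values of p1 lead to a conflict.
So every satisfying assignment has p7 = False.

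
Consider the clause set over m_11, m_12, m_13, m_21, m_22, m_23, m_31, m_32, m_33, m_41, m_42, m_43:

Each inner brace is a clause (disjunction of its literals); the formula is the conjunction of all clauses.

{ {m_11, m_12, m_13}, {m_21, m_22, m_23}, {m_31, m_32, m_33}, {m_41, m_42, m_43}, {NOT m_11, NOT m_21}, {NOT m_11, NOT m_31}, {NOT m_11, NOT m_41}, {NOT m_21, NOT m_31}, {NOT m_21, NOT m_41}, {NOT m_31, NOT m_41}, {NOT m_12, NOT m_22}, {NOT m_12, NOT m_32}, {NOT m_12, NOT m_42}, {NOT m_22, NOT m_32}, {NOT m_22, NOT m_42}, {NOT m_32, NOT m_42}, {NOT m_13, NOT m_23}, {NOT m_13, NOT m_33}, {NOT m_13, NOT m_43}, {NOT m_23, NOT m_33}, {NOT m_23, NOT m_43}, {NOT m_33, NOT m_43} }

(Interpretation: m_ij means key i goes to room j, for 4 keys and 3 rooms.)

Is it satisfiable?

Try m_11 = false.
Try m_12 = true.
The clause (NOT m_22) is unit, so m_22 = false.
The clause (NOT m_32) is unit, so m_32 = false.
The clause (NOT m_42) is unit, so m_42 = false.
Try m_21 = true.
The clause (NOT m_31) is unit, so m_31 = false.
The clause (m_33) is unit, so m_33 = true.
The clause (NOT m_41) is unit, so m_41 = false.
The clause (m_43) is unit, so m_43 = true.
But (NOT m_43) is also a unit clause — contradiction.
So m_21 must be the other value — set m_21 = false.
The clause (m_23) is unit, so m_23 = true.
The clause (NOT m_13) is unit, so m_13 = false.
The clause (NOT m_33) is unit, so m_33 = false.
The clause (m_31) is unit, so m_31 = true.
The clause (NOT m_41) is unit, so m_41 = false.
The clause (m_43) is unit, so m_43 = true.
But (NOT m_43) is also a unit clause — contradiction.
Both values of m_21 lead to a conflict.
So m_12 must be the other value — set m_12 = false.
The clause (m_13) is unit, so m_13 = true.
The clause (NOT m_23) is unit, so m_23 = false.
The clause (NOT m_33) is unit, so m_33 = false.
The clause (NOT m_43) is unit, so m_43 = false.
Try m_21 = true.
The clause (NOT m_31) is unit, so m_31 = false.
The clause (m_32) is unit, so m_32 = true.
The clause (NOT m_41) is unit, so m_41 = false.
The clause (m_42) is unit, so m_42 = true.
But (NOT m_42) is also a unit clause — contradiction.
So m_21 must be the other value — set m_21 = false.
The clause (m_22) is unit, so m_22 = true.
The clause (NOT m_32) is unit, so m_32 = false.
The clause (m_31) is unit, so m_31 = true.
The clause (NOT m_41) is unit, so m_41 = false.
The clause (m_42) is unit, so m_42 = true.
But (NOT m_42) is also a unit clause — contradiction.
Both values of m_21 lead to a conflict.
Both values of m_12 lead to a conflict.
So m_11 must be the other value — set m_11 = true.
The clause (NOT m_21) is unit, so m_21 = false.
The clause (NOT m_31) is unit, so m_31 = false.
The clause (NOT m_41) is unit, so m_41 = false.
Try m_22 = true.
The clause (NOT m_12) is unit, so m_12 = false.
The clause (NOT m_32) is unit, so m_32 = false.
The clause (m_33) is unit, so m_33 = true.
The clause (NOT m_42) is unit, so m_42 = false.
The clause (m_43) is unit, so m_43 = true.
But (NOT m_43) is also a unit clause — contradiction.
So m_22 must be the other value — set m_22 = false.
The clause (m_23) is unit, so m_23 = true.
The clause (NOT m_13) is unit, so m_13 = false.
The clause (NOT m_33) is unit, so m_33 = false.
The clause (m_32) is unit, so m_32 = true.
The clause (NOT m_12) is unit, so m_12 = false.
The clause (NOT m_42) is unit, so m_42 = false.
The clause (m_43) is unit, so m_43 = true.
But (NOT m_43) is also a unit clause — contradiction.
Both values of m_22 lead to a conflict.
Both values of m_11 lead to a conflict.
No assignment satisfies every clause.

Unsatisfiable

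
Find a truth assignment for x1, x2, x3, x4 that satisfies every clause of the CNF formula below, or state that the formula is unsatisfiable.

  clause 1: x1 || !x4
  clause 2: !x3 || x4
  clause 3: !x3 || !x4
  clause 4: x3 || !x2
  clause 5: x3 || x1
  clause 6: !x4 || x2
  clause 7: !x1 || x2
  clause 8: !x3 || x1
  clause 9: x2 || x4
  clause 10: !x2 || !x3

Suppose x1 = true.
Unit clause (x2) forces x2 = true.
Unit clause (x3) forces x3 = true.
That conflicts with the unit clause (!x3).
Undo x1 and try x1 = false.
Unit clause (!x4) forces x4 = false.
Unit clause (!x3) forces x3 = false.
That conflicts with the unit clause (x3).
Either choice for x1 ends in contradiction.

UNSATISFIABLE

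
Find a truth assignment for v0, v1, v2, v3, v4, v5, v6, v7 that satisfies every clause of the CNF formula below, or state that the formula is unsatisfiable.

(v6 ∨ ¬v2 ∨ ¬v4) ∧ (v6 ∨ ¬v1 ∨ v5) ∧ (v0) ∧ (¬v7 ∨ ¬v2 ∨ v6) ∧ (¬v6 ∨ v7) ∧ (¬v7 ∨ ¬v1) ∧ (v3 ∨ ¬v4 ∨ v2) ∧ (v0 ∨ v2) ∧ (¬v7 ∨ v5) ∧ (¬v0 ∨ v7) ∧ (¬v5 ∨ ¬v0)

UNSATISFIABLE

From the singleton clause (v0), v0 = True.
From the singleton clause (v7), v7 = True.
From the singleton clause (¬v1), v1 = False.
From the singleton clause (v5), v5 = True.
Now (¬v5) is unsatisfied and unit — conflict.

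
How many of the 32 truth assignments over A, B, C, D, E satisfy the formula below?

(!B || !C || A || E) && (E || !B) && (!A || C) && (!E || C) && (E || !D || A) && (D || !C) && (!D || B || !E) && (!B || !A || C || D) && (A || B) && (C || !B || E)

There are 2^5 = 32 truth assignments over (A, B, C, D, E).
Split on B. With B = true, the clauses containing B are satisfied and !B drops from the rest; 2 of the 2^4 = 16 assignments to the other variables satisfy what remains.
With B = false, by the same count on the reduced clause set, 1 assignment works.
(One model: A=F, B=T, C=T, D=T, E=T.)
Total: 2 + 1 = 3.

3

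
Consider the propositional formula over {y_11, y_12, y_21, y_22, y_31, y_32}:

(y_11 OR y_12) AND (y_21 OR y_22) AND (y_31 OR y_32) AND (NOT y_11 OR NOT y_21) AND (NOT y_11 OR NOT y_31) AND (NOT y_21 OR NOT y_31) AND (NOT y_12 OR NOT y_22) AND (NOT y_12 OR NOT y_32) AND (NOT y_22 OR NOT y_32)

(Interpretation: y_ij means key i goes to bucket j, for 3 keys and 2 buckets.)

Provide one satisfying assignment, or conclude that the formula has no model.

UNSATISFIABLE

Try y_11 = true.
(NOT y_21) alone gives y_21 = false.
(y_22) alone gives y_22 = true.
(NOT y_31) alone gives y_31 = false.
(y_32) alone gives y_32 = true.
That conflicts with the unit clause (NOT y_32).
So y_11 must be the other value — set y_11 = false.
(y_12) alone gives y_12 = true.
(NOT y_22) alone gives y_22 = false.
(y_21) alone gives y_21 = true.
(NOT y_31) alone gives y_31 = false.
(y_32) alone gives y_32 = true.
That conflicts with the unit clause (NOT y_32).
Either choice for y_11 ends in contradiction.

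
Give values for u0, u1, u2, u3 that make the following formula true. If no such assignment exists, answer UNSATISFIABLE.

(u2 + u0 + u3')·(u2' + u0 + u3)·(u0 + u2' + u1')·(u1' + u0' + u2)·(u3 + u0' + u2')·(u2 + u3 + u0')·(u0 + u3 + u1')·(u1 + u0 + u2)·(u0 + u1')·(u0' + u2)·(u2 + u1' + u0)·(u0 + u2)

u0: 0; u1: 0; u2: 1; u3: 1

Try u0 = 0.
(u1') alone gives u1 = 0.
(u2) alone gives u2 = 1.
(u3) alone gives u3 = 1.
All clauses are satisfied.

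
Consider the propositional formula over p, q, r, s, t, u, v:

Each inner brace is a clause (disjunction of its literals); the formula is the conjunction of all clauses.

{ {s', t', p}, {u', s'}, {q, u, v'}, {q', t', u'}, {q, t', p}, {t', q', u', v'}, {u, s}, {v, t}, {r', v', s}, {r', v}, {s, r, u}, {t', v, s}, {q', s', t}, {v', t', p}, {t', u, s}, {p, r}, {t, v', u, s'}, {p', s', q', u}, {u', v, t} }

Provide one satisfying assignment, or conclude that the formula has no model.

Try u = 1.
Unit clause (s') forces s = 0.
Try q = 0.
Try t = 1.
Unit clause (p) forces p = 1.
Unit clause (v) forces v = 1.
Unit clause (r') forces r = 0.
Every clause now holds.

p=1, q=0, r=0, s=0, t=1, u=1, v=1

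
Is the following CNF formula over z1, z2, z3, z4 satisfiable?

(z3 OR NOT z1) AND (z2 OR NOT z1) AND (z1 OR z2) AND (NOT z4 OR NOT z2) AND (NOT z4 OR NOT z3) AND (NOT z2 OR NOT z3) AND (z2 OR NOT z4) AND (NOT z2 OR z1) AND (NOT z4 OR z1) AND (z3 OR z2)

Branch on z3: set z3 = true.
From the singleton clause (NOT z4), z4 = false.
From the singleton clause (NOT z2), z2 = false.
From the singleton clause (NOT z1), z1 = false.
Now (z1) is unsatisfied and unit — conflict.
So z3 must be the other value — set z3 = false.
From the singleton clause (NOT z1), z1 = false.
From the singleton clause (z2), z2 = true.
Now (NOT z2) is unsatisfied and unit — conflict.
Both values of z3 lead to a conflict.
No assignment satisfies every clause.

No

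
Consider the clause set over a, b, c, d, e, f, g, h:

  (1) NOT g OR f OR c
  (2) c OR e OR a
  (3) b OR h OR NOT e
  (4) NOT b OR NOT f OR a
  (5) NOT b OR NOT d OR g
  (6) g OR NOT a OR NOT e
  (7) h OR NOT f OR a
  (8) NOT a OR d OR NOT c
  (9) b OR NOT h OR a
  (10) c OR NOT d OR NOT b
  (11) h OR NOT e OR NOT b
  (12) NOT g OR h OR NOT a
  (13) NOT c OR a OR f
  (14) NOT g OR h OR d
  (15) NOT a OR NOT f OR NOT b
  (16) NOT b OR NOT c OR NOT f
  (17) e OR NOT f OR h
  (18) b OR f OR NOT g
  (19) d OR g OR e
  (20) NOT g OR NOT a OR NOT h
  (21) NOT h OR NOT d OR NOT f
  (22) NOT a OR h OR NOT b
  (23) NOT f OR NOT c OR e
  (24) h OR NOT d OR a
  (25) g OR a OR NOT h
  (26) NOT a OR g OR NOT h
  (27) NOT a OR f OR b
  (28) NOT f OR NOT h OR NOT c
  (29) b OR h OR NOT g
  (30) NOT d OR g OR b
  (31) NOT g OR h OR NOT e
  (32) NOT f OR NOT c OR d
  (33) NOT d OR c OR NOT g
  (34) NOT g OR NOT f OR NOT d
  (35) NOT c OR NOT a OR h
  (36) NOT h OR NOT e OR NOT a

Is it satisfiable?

Unsatisfiable

Branch on g: set g = false.
Branch on b: set b = false.
(NOT d) alone gives d = false.
(e) alone gives e = true.
(h) alone gives h = true.
(NOT a) alone gives a = false.
But (a) is also a unit clause — contradiction.
So b must be the other value — set b = true.
(NOT d) alone gives d = false.
(e) alone gives e = true.
(NOT a) alone gives a = false.
(NOT f) alone gives f = false.
(h) alone gives h = true.
But (NOT h) is also a unit clause — contradiction.
Either choice for b ends in contradiction.
So g must be the other value — set g = true.
Branch on f: set f = true.
(NOT d) alone gives d = false.
(h) alone gives h = true.
(NOT a) alone gives a = false.
(NOT b) alone gives b = false.
But (b) is also a unit clause — contradiction.
So f must be the other value — set f = false.
(c) alone gives c = true.
(a) alone gives a = true.
(d) alone gives d = true.
(h) alone gives h = true.
But (NOT h) is also a unit clause — contradiction.
Either choice for f ends in contradiction.
Either choice for g ends in contradiction.
No assignment satisfies every clause.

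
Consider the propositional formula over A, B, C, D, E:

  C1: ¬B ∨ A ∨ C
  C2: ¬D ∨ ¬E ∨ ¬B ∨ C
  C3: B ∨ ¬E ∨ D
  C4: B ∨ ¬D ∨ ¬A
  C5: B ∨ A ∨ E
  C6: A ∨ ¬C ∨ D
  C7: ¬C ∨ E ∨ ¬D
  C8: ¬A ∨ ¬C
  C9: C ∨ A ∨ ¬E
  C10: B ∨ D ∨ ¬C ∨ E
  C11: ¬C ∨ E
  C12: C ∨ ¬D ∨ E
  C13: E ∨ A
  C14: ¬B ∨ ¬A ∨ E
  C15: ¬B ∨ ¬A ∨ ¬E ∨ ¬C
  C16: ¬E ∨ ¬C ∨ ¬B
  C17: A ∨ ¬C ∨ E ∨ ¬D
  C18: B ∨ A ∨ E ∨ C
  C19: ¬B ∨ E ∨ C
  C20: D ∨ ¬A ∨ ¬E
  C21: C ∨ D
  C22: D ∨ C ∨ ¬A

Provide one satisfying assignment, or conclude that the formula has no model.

A=False,  B=False,  C=True,  D=True,  E=True

Case A = False:
The clause (E) is unit, so E = True.
The clause (C) is unit, so C = True.
The clause (D) is unit, so D = True.
The clause (¬B) is unit, so B = False.
Every clause now holds.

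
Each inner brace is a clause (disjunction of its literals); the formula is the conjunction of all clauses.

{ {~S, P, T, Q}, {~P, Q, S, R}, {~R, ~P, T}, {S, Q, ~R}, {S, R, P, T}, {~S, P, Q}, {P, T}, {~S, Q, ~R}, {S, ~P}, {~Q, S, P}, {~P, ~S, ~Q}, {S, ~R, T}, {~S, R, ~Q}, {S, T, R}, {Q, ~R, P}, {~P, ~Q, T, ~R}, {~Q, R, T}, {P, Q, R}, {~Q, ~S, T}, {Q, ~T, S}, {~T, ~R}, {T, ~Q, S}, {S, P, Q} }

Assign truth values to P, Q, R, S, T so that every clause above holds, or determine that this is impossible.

P ↦ 1; Q ↦ 0; R ↦ 0; S ↦ 1; T ↦ 0

Branch on P: set P = 1.
(S) alone gives S = 1.
(~Q) alone gives Q = 0.
(~R) alone gives R = 0.
Every clause is now satisfied; T is unconstrained.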